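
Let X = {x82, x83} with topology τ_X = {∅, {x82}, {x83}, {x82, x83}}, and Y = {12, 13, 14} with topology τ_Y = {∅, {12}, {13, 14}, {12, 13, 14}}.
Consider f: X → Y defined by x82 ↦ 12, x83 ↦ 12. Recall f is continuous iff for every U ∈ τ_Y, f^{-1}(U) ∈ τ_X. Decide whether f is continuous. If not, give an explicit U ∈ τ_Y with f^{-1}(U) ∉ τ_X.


f IS continuous.

Compute f^{-1}(U) for each U ∈ τ_Y:
  U = ∅: f^{-1}(U) = ∅ ∈ τ_X ✓.
  U = {12}: f^{-1}(U) = {x82, x83} ∈ τ_X ✓.
  U = {13, 14}: f^{-1}(U) = ∅ ∈ τ_X ✓.
  U = {12, 13, 14}: f^{-1}(U) = {x82, x83} ∈ τ_X ✓.
Every preimage lies in τ_X, so f IS continuous.


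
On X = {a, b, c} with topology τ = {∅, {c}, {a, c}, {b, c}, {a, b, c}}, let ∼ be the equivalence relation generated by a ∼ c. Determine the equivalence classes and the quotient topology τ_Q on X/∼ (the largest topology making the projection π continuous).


X/∼ = {[a=c], [b]}; |τ_Q| = 3.

Equivalence classes: [a=c], [b].
Quotient map π: X → X/∼ sends a ↦ [a=c], b ↦ [b], c ↦ [a=c].
For each subset V ⊆ X/∼, compute π^{-1}(V) ⊆ X and check whether π^{-1}(V) ∈ τ. V is open in τ_Q iff π^{-1}(V) ∈ τ.
  V = {}: π^{-1}(V) = ∅ ∈ τ ✓.
  V = {[a=c]}: π^{-1}(V) = {a, c} ∈ τ ✓.
  V = {[b]}: π^{-1}(V) = {b} ∉ τ ✗.
  V = {[a=c], [b]}: π^{-1}(V) = {a, b, c} ∈ τ ✓.
Open sets in the quotient: τ_Q = {{}, {[a=c]}, {[a=c], [b]}} (3 elements).


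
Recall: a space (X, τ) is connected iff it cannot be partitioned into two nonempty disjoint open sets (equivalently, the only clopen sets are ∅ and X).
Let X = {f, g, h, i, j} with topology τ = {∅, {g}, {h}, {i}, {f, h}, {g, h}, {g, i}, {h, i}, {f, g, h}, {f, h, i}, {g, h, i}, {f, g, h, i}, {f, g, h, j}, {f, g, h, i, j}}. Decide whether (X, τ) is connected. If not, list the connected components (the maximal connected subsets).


(X, τ) is disconnected; components = [{i}, {f, g, h, j}].

Find clopen sets (U ∈ τ with X ∖ U ∈ τ):
  U = ∅, X ∖ U = {f, g, h, i, j} — both open, so U is clopen.
  U = {i}, X ∖ U = {f, g, h, j} — both open, so U is clopen.
  U = {f, g, h, j}, X ∖ U = {i} — both open, so U is clopen.
  U = {f, g, h, i, j}, X ∖ U = ∅ — both open, so U is clopen.
Nontrivial clopen(s) exist: e.g. {i}. So (X, τ) is disconnected.
Compute connected components by grouping points that agree on all clopens:
  component: {i}
  component: {f, g, h, j}


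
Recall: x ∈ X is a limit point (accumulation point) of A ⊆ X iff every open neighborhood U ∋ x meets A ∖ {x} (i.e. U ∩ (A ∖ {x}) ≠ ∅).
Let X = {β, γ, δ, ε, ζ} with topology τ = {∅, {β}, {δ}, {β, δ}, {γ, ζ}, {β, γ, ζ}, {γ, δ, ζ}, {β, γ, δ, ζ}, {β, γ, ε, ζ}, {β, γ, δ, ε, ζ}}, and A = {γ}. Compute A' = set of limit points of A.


A' = {ε, ζ}

For each x ∈ X, list the open sets U ∈ τ with x ∈ U, then check whether U ∩ (A ∖ {x}) ≠ ∅ for every such U.
  x = β: open {β} ∋ x has {β} ∩ (A ∖ {β}) = ∅, so x is NOT a limit point.
  x = γ: open {γ, ζ} ∋ x has {γ, ζ} ∩ (A ∖ {γ}) = ∅, so x is NOT a limit point.
  x = δ: open {δ} ∋ x has {δ} ∩ (A ∖ {δ}) = ∅, so x is NOT a limit point.
  x = ε: opens ∋ x are {β, γ, ε, ζ}, {β, γ, δ, ε, ζ}; each meets A ∖ {ε}, so x IS a limit point.
  x = ζ: opens ∋ x are {γ, ζ}, {β, γ, ζ}, {γ, δ, ζ}, {β, γ, δ, ζ}, {β, γ, ε, ζ}, {β, γ, δ, ε, ζ}; each meets A ∖ {ζ}, so x IS a limit point.
Collecting: A' = {ε, ζ}.


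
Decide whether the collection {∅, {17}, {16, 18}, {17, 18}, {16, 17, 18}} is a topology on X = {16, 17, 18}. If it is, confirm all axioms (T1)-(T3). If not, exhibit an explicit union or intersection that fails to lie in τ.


τ is NOT a topology on X.

Axiom (T1): ∅ ∈ τ? Yes; X ∈ τ? Yes.
Axiom (T2/T3): check pairwise unions and intersections of members of τ.
Counterexample for (T3): {16, 18} ∩ {17, 18} = {18} ∉ τ. Therefore τ is NOT a topology.


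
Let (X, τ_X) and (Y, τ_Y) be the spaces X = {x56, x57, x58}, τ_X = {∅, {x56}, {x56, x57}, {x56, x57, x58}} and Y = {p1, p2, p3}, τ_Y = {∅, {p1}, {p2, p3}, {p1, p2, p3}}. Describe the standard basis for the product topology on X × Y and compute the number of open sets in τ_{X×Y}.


Basis B = {∅ × ∅, {x56} × {p1}, {x56, x57} × {p1}, {x56} × {p2, p3}, {x56} × {p1, p2, p3}, {x56, x57, x58} × {p1}, {x56, x57} × {p2, p3}, {x56, x57} × {p1, p2, p3}, {x56, x57, x58} × {p2, p3}, {x56, x57, x58} × {p1, p2, p3}}; |τ_{X×Y}| = 16.

Enumerate products U × V with U ∈ τ_X, V ∈ τ_Y (deduplicated):
  ∅ × ∅ = {} (∅)
  {x56} × {p1} = {(x56,p1)}
  {x56, x57} × {p1} = {(x56,p1), (x57,p1)}
  {x56} × {p2, p3} = {(x56,p2), (x56,p3)}
  {x56} × {p1, p2, p3} = {(x56,p1), (x56,p2), (x56,p3)}
  {x56, x57, x58} × {p1} = {(x56,p1), (x57,p1), (x58,p1)}
  {x56, x57} × {p2, p3} = {(x56,p2), (x56,p3), (x57,p2), (x57,p3)}
  {x56, x57} × {p1, p2, p3} = {(x56,p1), (x56,p2), (x56,p3), (x57,p1), (x57,p2), (x57,p3)}
  {x56, x57, x58} × {p2, p3} = {(x56,p2), (x56,p3), (x57,p2), (x57,p3), (x58,p2), (x58,p3)}
  {x56, x57, x58} × {p1, p2, p3} = {(x56,p1), (x56,p2), (x56,p3), (x57,p1), (x57,p2), (x57,p3), (x58,p1), (x58,p2), (x58,p3)}
These 10 distinct sets form the basis B.
Close under arbitrary unions to get τ_{X×Y}; counting gives |τ_{X×Y}| = 16.


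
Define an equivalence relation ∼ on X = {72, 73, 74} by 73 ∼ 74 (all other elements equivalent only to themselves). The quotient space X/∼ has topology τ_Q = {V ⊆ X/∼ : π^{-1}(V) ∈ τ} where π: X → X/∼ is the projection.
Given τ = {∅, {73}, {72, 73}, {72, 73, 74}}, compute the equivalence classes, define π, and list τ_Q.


X/∼ = {[72], [73=74]}; |τ_Q| = 2.

Equivalence classes: [72], [73=74].
Quotient map π: X → X/∼ sends 72 ↦ [72], 73 ↦ [73=74], 74 ↦ [73=74].
For each subset V ⊆ X/∼, compute π^{-1}(V) ⊆ X and check whether π^{-1}(V) ∈ τ. V is open in τ_Q iff π^{-1}(V) ∈ τ.
  V = {}: π^{-1}(V) = ∅ ∈ τ ✓.
  V = {[72]}: π^{-1}(V) = {72} ∉ τ ✗.
  V = {[73=74]}: π^{-1}(V) = {73, 74} ∉ τ ✗.
  V = {[72], [73=74]}: π^{-1}(V) = {72, 73, 74} ∈ τ ✓.
Open sets in the quotient: τ_Q = {{}, {[72], [73=74]}} (2 elements).


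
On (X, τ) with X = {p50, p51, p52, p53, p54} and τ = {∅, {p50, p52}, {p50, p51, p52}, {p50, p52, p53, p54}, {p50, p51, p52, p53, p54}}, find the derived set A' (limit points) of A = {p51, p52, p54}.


A' = {p50, p51, p53, p54}

For each x ∈ X, list the open sets U ∈ τ with x ∈ U, then check whether U ∩ (A ∖ {x}) ≠ ∅ for every such U.
  x = p50: opens ∋ x are {p50, p52}, {p50, p51, p52}, {p50, p52, p53, p54}, {p50, p51, p52, p53, p54}; each meets A ∖ {p50}, so x IS a limit point.
  x = p51: opens ∋ x are {p50, p51, p52}, {p50, p51, p52, p53, p54}; each meets A ∖ {p51}, so x IS a limit point.
  x = p52: open {p50, p52} ∋ x has {p50, p52} ∩ (A ∖ {p52}) = ∅, so x is NOT a limit point.
  x = p53: opens ∋ x are {p50, p52, p53, p54}, {p50, p51, p52, p53, p54}; each meets A ∖ {p53}, so x IS a limit point.
  x = p54: opens ∋ x are {p50, p52, p53, p54}, {p50, p51, p52, p53, p54}; each meets A ∖ {p54}, so x IS a limit point.
Collecting: A' = {p50, p51, p53, p54}.


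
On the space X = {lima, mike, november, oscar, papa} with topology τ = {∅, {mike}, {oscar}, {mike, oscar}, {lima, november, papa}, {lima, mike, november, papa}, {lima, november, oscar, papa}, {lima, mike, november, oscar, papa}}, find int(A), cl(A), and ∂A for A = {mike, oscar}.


int(A) = {mike, oscar}, cl(A) = {mike, oscar}, ∂A = ∅.

Closed sets in (X, τ) are complements of opens:
  closed(X, τ) = {∅, {mike}, {oscar}, {mike, oscar}, {lima, november, papa}, {lima, mike, november, papa}, {lima, november, oscar, papa}, {lima, mike, november, oscar, papa}}.
int(A) = ⋃ {U ∈ τ : U ⊆ A}. Opens contained in A: ∅, {mike}, {oscar}, {mike, oscar}.
Taking the union of these: int(A) = {mike, oscar}.
cl(A) = ⋂ {C closed : A ⊆ C}. Closed sets containing A: {mike, oscar}, {lima, mike, november, oscar, papa}.
Intersecting these: cl(A) = {mike, oscar}.
∂A = cl(A) ∖ int(A) = {mike, oscar} ∖ {mike, oscar} = ∅.


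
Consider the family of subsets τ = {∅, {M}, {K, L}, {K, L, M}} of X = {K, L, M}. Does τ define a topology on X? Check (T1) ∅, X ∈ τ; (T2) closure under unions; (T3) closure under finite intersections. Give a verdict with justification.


τ IS a topology on X.

Axiom (T1): ∅ ∈ τ? Yes; X ∈ τ? Yes.
Axiom (T2/T3): check pairwise unions and intersections of members of τ.
All pairwise intersections and unions checked — each lies in τ. Therefore τ satisfies (T1), (T2), (T3): it IS a topology on X.


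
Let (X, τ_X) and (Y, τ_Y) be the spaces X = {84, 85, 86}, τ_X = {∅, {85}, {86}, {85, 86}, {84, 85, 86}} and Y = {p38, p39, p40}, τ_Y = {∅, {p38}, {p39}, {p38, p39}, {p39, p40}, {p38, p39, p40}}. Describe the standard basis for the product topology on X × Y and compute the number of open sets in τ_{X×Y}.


Basis B = {∅ × ∅, {85} × {p38}, {85} × {p39}, {86} × {p38}, {86} × {p39}, {85} × {p38, p39}, {85, 86} × {p38}, {85} × {p39, p40}, {85, 86} × {p39}, {86} × {p38, p39}, {86} × {p39, p40}, {84, 85, 86} × {p38}, {84, 85, 86} × {p39}, {85} × {p38, p39, p40}, {86} × {p38, p39, p40}, {85, 86} × {p38, p39}, {85, 86} × {p39, p40}, {84, 85, 86} × {p38, p39}, {84, 85, 86} × {p39, p40}, {85, 86} × {p38, p39, p40}, {84, 85, 86} × {p38, p39, p40}}; |τ_{X×Y}| = 70.

Enumerate products U × V with U ∈ τ_X, V ∈ τ_Y (deduplicated):
  ∅ × ∅ = {} (∅)
  {85} × {p38} = {(85,p38)}
  {85} × {p39} = {(85,p39)}
  {86} × {p38} = {(86,p38)}
  {86} × {p39} = {(86,p39)}
  {85} × {p38, p39} = {(85,p38), (85,p39)}
  {85, 86} × {p38} = {(85,p38), (86,p38)}
  {85} × {p39, p40} = {(85,p39), (85,p40)}
  {85, 86} × {p39} = {(85,p39), (86,p39)}
  {86} × {p38, p39} = {(86,p38), (86,p39)}
  {86} × {p39, p40} = {(86,p39), (86,p40)}
  {84, 85, 86} × {p38} = {(84,p38), (85,p38), (86,p38)}
  {84, 85, 86} × {p39} = {(84,p39), (85,p39), (86,p39)}
  {85} × {p38, p39, p40} = {(85,p38), (85,p39), (85,p40)}
  {86} × {p38, p39, p40} = {(86,p38), (86,p39), (86,p40)}
  {85, 86} × {p38, p39} = {(85,p38), (85,p39), (86,p38), (86,p39)}
  {85, 86} × {p39, p40} = {(85,p39), (85,p40), (86,p39), (86,p40)}
  {84, 85, 86} × {p38, p39} = {(84,p38), (84,p39), (85,p38), (85,p39), (86,p38), (86,p39)}
  {84, 85, 86} × {p39, p40} = {(84,p39), (84,p40), (85,p39), (85,p40), (86,p39), (86,p40)}
  {85, 86} × {p38, p39, p40} = {(85,p38), (85,p39), (85,p40), (86,p38), (86,p39), (86,p40)}
  {84, 85, 86} × {p38, p39, p40} = {(84,p38), (84,p39), (84,p40), (85,p38), (85,p39), (85,p40), (86,p38), (86,p39), (86,p40)}
These 21 distinct sets form the basis B.
Close under arbitrary unions to get τ_{X×Y}; counting gives |τ_{X×Y}| = 70.


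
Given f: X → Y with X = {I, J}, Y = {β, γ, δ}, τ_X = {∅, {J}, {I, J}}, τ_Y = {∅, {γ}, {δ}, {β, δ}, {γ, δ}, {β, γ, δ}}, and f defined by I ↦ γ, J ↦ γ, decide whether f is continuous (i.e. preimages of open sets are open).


f IS continuous.

Compute f^{-1}(U) for each U ∈ τ_Y:
  U = ∅: f^{-1}(U) = ∅ ∈ τ_X ✓.
  U = {γ}: f^{-1}(U) = {I, J} ∈ τ_X ✓.
  U = {δ}: f^{-1}(U) = ∅ ∈ τ_X ✓.
  U = {β, δ}: f^{-1}(U) = ∅ ∈ τ_X ✓.
  U = {γ, δ}: f^{-1}(U) = {I, J} ∈ τ_X ✓.
  U = {β, γ, δ}: f^{-1}(U) = {I, J} ∈ τ_X ✓.
Every preimage lies in τ_X, so f IS continuous.


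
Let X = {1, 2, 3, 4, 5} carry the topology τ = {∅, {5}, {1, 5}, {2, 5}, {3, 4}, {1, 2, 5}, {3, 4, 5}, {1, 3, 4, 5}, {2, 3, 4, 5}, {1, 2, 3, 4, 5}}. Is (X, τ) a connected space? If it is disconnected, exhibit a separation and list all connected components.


(X, τ) is disconnected; components = [{3, 4}, {1, 2, 5}].

Find clopen sets (U ∈ τ with X ∖ U ∈ τ):
  U = ∅, X ∖ U = {1, 2, 3, 4, 5} — both open, so U is clopen.
  U = {3, 4}, X ∖ U = {1, 2, 5} — both open, so U is clopen.
  U = {1, 2, 5}, X ∖ U = {3, 4} — both open, so U is clopen.
  U = {1, 2, 3, 4, 5}, X ∖ U = ∅ — both open, so U is clopen.
Nontrivial clopen(s) exist: e.g. {3, 4}. So (X, τ) is disconnected.
Compute connected components by grouping points that agree on all clopens:
  component: {3, 4}
  component: {1, 2, 5}


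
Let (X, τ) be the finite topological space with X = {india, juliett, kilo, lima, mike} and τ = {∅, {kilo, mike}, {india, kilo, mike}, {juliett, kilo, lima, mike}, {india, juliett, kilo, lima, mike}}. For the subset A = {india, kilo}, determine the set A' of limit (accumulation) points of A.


A' = {india, juliett, lima, mike}

For each x ∈ X, list the open sets U ∈ τ with x ∈ U, then check whether U ∩ (A ∖ {x}) ≠ ∅ for every such U.
  x = india: opens ∋ x are {india, kilo, mike}, {india, juliett, kilo, lima, mike}; each meets A ∖ {india}, so x IS a limit point.
  x = juliett: opens ∋ x are {juliett, kilo, lima, mike}, {india, juliett, kilo, lima, mike}; each meets A ∖ {juliett}, so x IS a limit point.
  x = kilo: open {kilo, mike} ∋ x has {kilo, mike} ∩ (A ∖ {kilo}) = ∅, so x is NOT a limit point.
  x = lima: opens ∋ x are {juliett, kilo, lima, mike}, {india, juliett, kilo, lima, mike}; each meets A ∖ {lima}, so x IS a limit point.
  x = mike: opens ∋ x are {kilo, mike}, {india, kilo, mike}, {juliett, kilo, lima, mike}, {india, juliett, kilo, lima, mike}; each meets A ∖ {mike}, so x IS a limit point.
Collecting: A' = {india, juliett, lima, mike}.


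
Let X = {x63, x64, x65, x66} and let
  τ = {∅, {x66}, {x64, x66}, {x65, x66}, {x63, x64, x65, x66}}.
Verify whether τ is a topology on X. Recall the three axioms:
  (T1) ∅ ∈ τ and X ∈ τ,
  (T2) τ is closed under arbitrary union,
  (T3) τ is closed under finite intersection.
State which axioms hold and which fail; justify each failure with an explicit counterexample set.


τ is NOT a topology on X.

Axiom (T1): ∅ ∈ τ? Yes; X ∈ τ? Yes.
Axiom (T2/T3): check pairwise unions and intersections of members of τ.
Counterexample for (T2): {x64, x66} ∪ {x65, x66} = {x64, x65, x66} ∉ τ. Therefore τ is NOT a topology.


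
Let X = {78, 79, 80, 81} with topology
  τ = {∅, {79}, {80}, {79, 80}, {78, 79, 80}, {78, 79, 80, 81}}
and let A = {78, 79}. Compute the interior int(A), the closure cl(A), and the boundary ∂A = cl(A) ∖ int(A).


int(A) = {79}, cl(A) = {78, 79, 81}, ∂A = {78, 81}.

Closed sets in (X, τ) are complements of opens:
  closed(X, τ) = {∅, {81}, {78, 81}, {78, 79, 81}, {78, 80, 81}, {78, 79, 80, 81}}.
int(A) = ⋃ {U ∈ τ : U ⊆ A}. Opens contained in A: ∅, {79}.
Taking the union of these: int(A) = {79}.
cl(A) = ⋂ {C closed : A ⊆ C}. Closed sets containing A: {78, 79, 81}, {78, 79, 80, 81}.
Intersecting these: cl(A) = {78, 79, 81}.
∂A = cl(A) ∖ int(A) = {78, 79, 81} ∖ {79} = {78, 81}.


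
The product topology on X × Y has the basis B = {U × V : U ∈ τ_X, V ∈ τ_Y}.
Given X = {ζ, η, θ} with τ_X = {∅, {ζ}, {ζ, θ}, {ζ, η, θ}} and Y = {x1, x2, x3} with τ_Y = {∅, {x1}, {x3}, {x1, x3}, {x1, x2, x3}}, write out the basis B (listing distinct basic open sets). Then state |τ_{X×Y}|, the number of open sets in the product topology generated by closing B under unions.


Basis B = {∅ × ∅, {ζ} × {x1}, {ζ} × {x3}, {ζ} × {x1, x3}, {ζ, θ} × {x1}, {ζ, θ} × {x3}, {ζ} × {x1, x2, x3}, {ζ, η, θ} × {x1}, {ζ, η, θ} × {x3}, {ζ, θ} × {x1, x3}, {ζ, θ} × {x1, x2, x3}, {ζ, η, θ} × {x1, x3}, {ζ, η, θ} × {x1, x2, x3}}; |τ_{X×Y}| = 30.

Enumerate products U × V with U ∈ τ_X, V ∈ τ_Y (deduplicated):
  ∅ × ∅ = {} (∅)
  {ζ} × {x1} = {(ζ,x1)}
  {ζ} × {x3} = {(ζ,x3)}
  {ζ} × {x1, x3} = {(ζ,x1), (ζ,x3)}
  {ζ, θ} × {x1} = {(ζ,x1), (θ,x1)}
  {ζ, θ} × {x3} = {(ζ,x3), (θ,x3)}
  {ζ} × {x1, x2, x3} = {(ζ,x1), (ζ,x2), (ζ,x3)}
  {ζ, η, θ} × {x1} = {(ζ,x1), (η,x1), (θ,x1)}
  {ζ, η, θ} × {x3} = {(ζ,x3), (η,x3), (θ,x3)}
  {ζ, θ} × {x1, x3} = {(ζ,x1), (ζ,x3), (θ,x1), (θ,x3)}
  {ζ, θ} × {x1, x2, x3} = {(ζ,x1), (ζ,x2), (ζ,x3), (θ,x1), (θ,x2), (θ,x3)}
  {ζ, η, θ} × {x1, x3} = {(ζ,x1), (ζ,x3), (η,x1), (η,x3), (θ,x1), (θ,x3)}
  {ζ, η, θ} × {x1, x2, x3} = {(ζ,x1), (ζ,x2), (ζ,x3), (η,x1), (η,x2), (η,x3), (θ,x1), (θ,x2), (θ,x3)}
These 13 distinct sets form the basis B.
Close under arbitrary unions to get τ_{X×Y}; counting gives |τ_{X×Y}| = 30.


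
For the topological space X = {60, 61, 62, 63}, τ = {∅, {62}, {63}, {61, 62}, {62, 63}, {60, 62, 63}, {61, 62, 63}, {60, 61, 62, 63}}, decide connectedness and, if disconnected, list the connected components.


(X, τ) is connected.

Find clopen sets (U ∈ τ with X ∖ U ∈ τ):
  U = ∅, X ∖ U = {60, 61, 62, 63} — both open, so U is clopen.
  U = {60, 61, 62, 63}, X ∖ U = ∅ — both open, so U is clopen.
Only trivial clopens (∅ and X) exist, so (X, τ) is connected.
Compute connected components by grouping points that agree on all clopens:
  component: {60, 61, 62, 63}


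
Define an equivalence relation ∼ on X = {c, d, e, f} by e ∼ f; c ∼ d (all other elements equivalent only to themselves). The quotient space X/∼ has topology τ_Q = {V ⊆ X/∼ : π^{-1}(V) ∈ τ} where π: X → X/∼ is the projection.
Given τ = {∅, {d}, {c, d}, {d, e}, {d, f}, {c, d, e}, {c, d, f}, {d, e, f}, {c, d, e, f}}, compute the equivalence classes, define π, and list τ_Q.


X/∼ = {[c=d], [e=f]}; |τ_Q| = 3.

Equivalence classes: [c=d], [e=f].
Quotient map π: X → X/∼ sends c ↦ [c=d], d ↦ [c=d], e ↦ [e=f], f ↦ [e=f].
For each subset V ⊆ X/∼, compute π^{-1}(V) ⊆ X and check whether π^{-1}(V) ∈ τ. V is open in τ_Q iff π^{-1}(V) ∈ τ.
  V = {}: π^{-1}(V) = ∅ ∈ τ ✓.
  V = {[c=d]}: π^{-1}(V) = {c, d} ∈ τ ✓.
  V = {[e=f]}: π^{-1}(V) = {e, f} ∉ τ ✗.
  V = {[c=d], [e=f]}: π^{-1}(V) = {c, d, e, f} ∈ τ ✓.
Open sets in the quotient: τ_Q = {{}, {[c=d]}, {[c=d], [e=f]}} (3 elements).


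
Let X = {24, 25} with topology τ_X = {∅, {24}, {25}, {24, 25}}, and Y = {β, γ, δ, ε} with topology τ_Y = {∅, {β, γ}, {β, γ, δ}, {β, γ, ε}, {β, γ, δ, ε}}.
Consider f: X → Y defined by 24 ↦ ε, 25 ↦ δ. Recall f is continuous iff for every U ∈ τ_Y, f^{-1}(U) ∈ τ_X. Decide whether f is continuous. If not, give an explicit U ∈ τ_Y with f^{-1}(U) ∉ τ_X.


f IS continuous.

Compute f^{-1}(U) for each U ∈ τ_Y:
  U = ∅: f^{-1}(U) = ∅ ∈ τ_X ✓.
  U = {β, γ}: f^{-1}(U) = ∅ ∈ τ_X ✓.
  U = {β, γ, δ}: f^{-1}(U) = {25} ∈ τ_X ✓.
  U = {β, γ, ε}: f^{-1}(U) = {24} ∈ τ_X ✓.
  U = {β, γ, δ, ε}: f^{-1}(U) = {24, 25} ∈ τ_X ✓.
Every preimage lies in τ_X, so f IS continuous.


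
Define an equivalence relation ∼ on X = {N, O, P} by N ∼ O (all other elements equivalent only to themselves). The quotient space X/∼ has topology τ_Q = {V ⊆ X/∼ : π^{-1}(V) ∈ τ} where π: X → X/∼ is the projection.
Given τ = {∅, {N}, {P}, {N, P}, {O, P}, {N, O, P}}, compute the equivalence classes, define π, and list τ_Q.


X/∼ = {[N=O], [P]}; |τ_Q| = 3.

Equivalence classes: [N=O], [P].
Quotient map π: X → X/∼ sends N ↦ [N=O], O ↦ [N=O], P ↦ [P].
For each subset V ⊆ X/∼, compute π^{-1}(V) ⊆ X and check whether π^{-1}(V) ∈ τ. V is open in τ_Q iff π^{-1}(V) ∈ τ.
  V = {}: π^{-1}(V) = ∅ ∈ τ ✓.
  V = {[N=O]}: π^{-1}(V) = {N, O} ∉ τ ✗.
  V = {[P]}: π^{-1}(V) = {P} ∈ τ ✓.
  V = {[N=O], [P]}: π^{-1}(V) = {N, O, P} ∈ τ ✓.
Open sets in the quotient: τ_Q = {{}, {[P]}, {[N=O], [P]}} (3 elements).


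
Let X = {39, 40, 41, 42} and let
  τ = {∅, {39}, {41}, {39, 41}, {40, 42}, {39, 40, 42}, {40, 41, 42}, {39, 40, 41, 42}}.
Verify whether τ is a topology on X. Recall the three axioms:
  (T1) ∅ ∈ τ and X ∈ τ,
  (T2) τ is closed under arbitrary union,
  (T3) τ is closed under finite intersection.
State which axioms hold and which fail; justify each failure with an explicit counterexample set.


τ IS a topology on X.

Axiom (T1): ∅ ∈ τ? Yes; X ∈ τ? Yes.
Axiom (T2/T3): check pairwise unions and intersections of members of τ.
All pairwise intersections and unions checked — each lies in τ. Therefore τ satisfies (T1), (T2), (T3): it IS a topology on X.


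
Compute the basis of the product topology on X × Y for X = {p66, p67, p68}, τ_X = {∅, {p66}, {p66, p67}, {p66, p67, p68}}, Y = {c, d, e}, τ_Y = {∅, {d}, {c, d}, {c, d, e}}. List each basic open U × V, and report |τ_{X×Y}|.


Basis B = {∅ × ∅, {p66} × {d}, {p66} × {c, d}, {p66, p67} × {d}, {p66} × {c, d, e}, {p66, p67, p68} × {d}, {p66, p67} × {c, d}, {p66, p67} × {c, d, e}, {p66, p67, p68} × {c, d}, {p66, p67, p68} × {c, d, e}}; |τ_{X×Y}| = 20.

Enumerate products U × V with U ∈ τ_X, V ∈ τ_Y (deduplicated):
  ∅ × ∅ = {} (∅)
  {p66} × {d} = {(p66,d)}
  {p66} × {c, d} = {(p66,c), (p66,d)}
  {p66, p67} × {d} = {(p66,d), (p67,d)}
  {p66} × {c, d, e} = {(p66,c), (p66,d), (p66,e)}
  {p66, p67, p68} × {d} = {(p66,d), (p67,d), (p68,d)}
  {p66, p67} × {c, d} = {(p66,c), (p66,d), (p67,c), (p67,d)}
  {p66, p67} × {c, d, e} = {(p66,c), (p66,d), (p66,e), (p67,c), (p67,d), (p67,e)}
  {p66, p67, p68} × {c, d} = {(p66,c), (p66,d), (p67,c), (p67,d), (p68,c), (p68,d)}
  {p66, p67, p68} × {c, d, e} = {(p66,c), (p66,d), (p66,e), (p67,c), (p67,d), (p67,e), (p68,c), (p68,d), (p68,e)}
These 10 distinct sets form the basis B.
Close under arbitrary unions to get τ_{X×Y}; counting gives |τ_{X×Y}| = 20.


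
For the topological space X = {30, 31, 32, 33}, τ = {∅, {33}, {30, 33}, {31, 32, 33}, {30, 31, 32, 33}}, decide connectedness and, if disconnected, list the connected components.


(X, τ) is connected.

Find clopen sets (U ∈ τ with X ∖ U ∈ τ):
  U = ∅, X ∖ U = {30, 31, 32, 33} — both open, so U is clopen.
  U = {30, 31, 32, 33}, X ∖ U = ∅ — both open, so U is clopen.
Only trivial clopens (∅ and X) exist, so (X, τ) is connected.
Compute connected components by grouping points that agree on all clopens:
  component: {30, 31, 32, 33}


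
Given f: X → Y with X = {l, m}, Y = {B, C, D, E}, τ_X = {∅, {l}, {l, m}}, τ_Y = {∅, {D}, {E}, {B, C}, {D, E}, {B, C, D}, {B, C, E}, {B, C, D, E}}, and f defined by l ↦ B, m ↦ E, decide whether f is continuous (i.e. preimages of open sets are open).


f is NOT continuous.

Compute f^{-1}(U) for each U ∈ τ_Y:
  U = ∅: f^{-1}(U) = ∅ ∈ τ_X ✓.
  U = {D}: f^{-1}(U) = ∅ ∈ τ_X ✓.
  U = {E}: f^{-1}(U) = {m} ∉ τ_X ✗.
  U = {B, C}: f^{-1}(U) = {l} ∈ τ_X ✓.
  U = {D, E}: f^{-1}(U) = {m} ∉ τ_X ✗.
  U = {B, C, D}: f^{-1}(U) = {l} ∈ τ_X ✓.
  U = {B, C, E}: f^{-1}(U) = {l, m} ∈ τ_X ✓.
  U = {B, C, D, E}: f^{-1}(U) = {l, m} ∈ τ_X ✓.
Found U = {E} with f^{-1}(U) = {m} not in τ_X. Therefore f is NOT continuous.


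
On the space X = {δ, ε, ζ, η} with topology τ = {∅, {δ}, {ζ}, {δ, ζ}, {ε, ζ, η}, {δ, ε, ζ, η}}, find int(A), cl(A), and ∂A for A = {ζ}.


int(A) = {ζ}, cl(A) = {ε, ζ, η}, ∂A = {ε, η}.

Closed sets in (X, τ) are complements of opens:
  closed(X, τ) = {∅, {δ}, {ε, η}, {δ, ε, η}, {ε, ζ, η}, {δ, ε, ζ, η}}.
int(A) = ⋃ {U ∈ τ : U ⊆ A}. Opens contained in A: ∅, {ζ}.
Taking the union of these: int(A) = {ζ}.
cl(A) = ⋂ {C closed : A ⊆ C}. Closed sets containing A: {ε, ζ, η}, {δ, ε, ζ, η}.
Intersecting these: cl(A) = {ε, ζ, η}.
∂A = cl(A) ∖ int(A) = {ε, ζ, η} ∖ {ζ} = {ε, η}.


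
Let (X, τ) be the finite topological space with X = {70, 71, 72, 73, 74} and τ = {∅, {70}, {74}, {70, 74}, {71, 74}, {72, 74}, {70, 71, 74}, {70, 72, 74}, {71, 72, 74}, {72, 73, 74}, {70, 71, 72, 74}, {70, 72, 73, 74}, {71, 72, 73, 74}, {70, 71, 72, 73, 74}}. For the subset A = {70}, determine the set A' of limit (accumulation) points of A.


A' = ∅

For each x ∈ X, list the open sets U ∈ τ with x ∈ U, then check whether U ∩ (A ∖ {x}) ≠ ∅ for every such U.
  x = 70: open {70} ∋ x has {70} ∩ (A ∖ {70}) = ∅, so x is NOT a limit point.
  x = 71: open {71, 74} ∋ x has {71, 74} ∩ (A ∖ {71}) = ∅, so x is NOT a limit point.
  x = 72: open {72, 74} ∋ x has {72, 74} ∩ (A ∖ {72}) = ∅, so x is NOT a limit point.
  x = 73: open {72, 73, 74} ∋ x has {72, 73, 74} ∩ (A ∖ {73}) = ∅, so x is NOT a limit point.
  x = 74: open {74} ∋ x has {74} ∩ (A ∖ {74}) = ∅, so x is NOT a limit point.
Collecting: A' = ∅.


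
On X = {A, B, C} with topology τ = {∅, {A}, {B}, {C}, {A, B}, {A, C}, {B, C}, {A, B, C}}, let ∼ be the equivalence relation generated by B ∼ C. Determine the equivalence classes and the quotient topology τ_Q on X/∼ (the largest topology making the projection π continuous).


X/∼ = {[A], [B=C]}; |τ_Q| = 4.

Equivalence classes: [A], [B=C].
Quotient map π: X → X/∼ sends A ↦ [A], B ↦ [B=C], C ↦ [B=C].
For each subset V ⊆ X/∼, compute π^{-1}(V) ⊆ X and check whether π^{-1}(V) ∈ τ. V is open in τ_Q iff π^{-1}(V) ∈ τ.
  V = {}: π^{-1}(V) = ∅ ∈ τ ✓.
  V = {[A]}: π^{-1}(V) = {A} ∈ τ ✓.
  V = {[B=C]}: π^{-1}(V) = {B, C} ∈ τ ✓.
  V = {[A], [B=C]}: π^{-1}(V) = {A, B, C} ∈ τ ✓.
Open sets in the quotient: τ_Q = {{}, {[A]}, {[B=C]}, {[A], [B=C]}} (4 elements).


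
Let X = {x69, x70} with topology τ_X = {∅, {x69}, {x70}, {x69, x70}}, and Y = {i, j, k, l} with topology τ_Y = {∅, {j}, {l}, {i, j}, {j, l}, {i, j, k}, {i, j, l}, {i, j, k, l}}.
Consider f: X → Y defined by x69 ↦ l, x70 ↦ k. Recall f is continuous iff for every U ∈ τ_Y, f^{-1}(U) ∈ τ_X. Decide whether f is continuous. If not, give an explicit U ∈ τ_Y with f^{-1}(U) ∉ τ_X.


f IS continuous.

Compute f^{-1}(U) for each U ∈ τ_Y:
  U = ∅: f^{-1}(U) = ∅ ∈ τ_X ✓.
  U = {j}: f^{-1}(U) = ∅ ∈ τ_X ✓.
  U = {l}: f^{-1}(U) = {x69} ∈ τ_X ✓.
  U = {i, j}: f^{-1}(U) = ∅ ∈ τ_X ✓.
  U = {j, l}: f^{-1}(U) = {x69} ∈ τ_X ✓.
  U = {i, j, k}: f^{-1}(U) = {x70} ∈ τ_X ✓.
  U = {i, j, l}: f^{-1}(U) = {x69} ∈ τ_X ✓.
  U = {i, j, k, l}: f^{-1}(U) = {x69, x70} ∈ τ_X ✓.
Every preimage lies in τ_X, so f IS continuous.


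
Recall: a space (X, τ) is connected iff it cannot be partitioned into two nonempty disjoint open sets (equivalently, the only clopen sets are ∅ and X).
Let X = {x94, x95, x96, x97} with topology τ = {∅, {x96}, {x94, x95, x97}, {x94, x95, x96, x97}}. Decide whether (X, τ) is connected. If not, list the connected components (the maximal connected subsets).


(X, τ) is disconnected; components = [{x96}, {x94, x95, x97}].

Find clopen sets (U ∈ τ with X ∖ U ∈ τ):
  U = ∅, X ∖ U = {x94, x95, x96, x97} — both open, so U is clopen.
  U = {x96}, X ∖ U = {x94, x95, x97} — both open, so U is clopen.
  U = {x94, x95, x97}, X ∖ U = {x96} — both open, so U is clopen.
  U = {x94, x95, x96, x97}, X ∖ U = ∅ — both open, so U is clopen.
Nontrivial clopen(s) exist: e.g. {x96}. So (X, τ) is disconnected.
Compute connected components by grouping points that agree on all clopens:
  component: {x96}
  component: {x94, x95, x97}


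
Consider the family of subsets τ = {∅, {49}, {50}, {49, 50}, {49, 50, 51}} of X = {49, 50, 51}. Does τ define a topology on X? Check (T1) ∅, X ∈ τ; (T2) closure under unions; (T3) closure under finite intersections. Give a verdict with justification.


τ IS a topology on X.

Axiom (T1): ∅ ∈ τ? Yes; X ∈ τ? Yes.
Axiom (T2/T3): check pairwise unions and intersections of members of τ.
All pairwise intersections and unions checked — each lies in τ. Therefore τ satisfies (T1), (T2), (T3): it IS a topology on X.


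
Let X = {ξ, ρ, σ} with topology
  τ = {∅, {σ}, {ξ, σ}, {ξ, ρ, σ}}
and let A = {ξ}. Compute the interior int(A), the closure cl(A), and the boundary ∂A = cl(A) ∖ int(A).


int(A) = ∅, cl(A) = {ξ, ρ}, ∂A = {ξ, ρ}.

Closed sets in (X, τ) are complements of opens:
  closed(X, τ) = {∅, {ρ}, {ξ, ρ}, {ξ, ρ, σ}}.
int(A) = ⋃ {U ∈ τ : U ⊆ A}. Opens contained in A: ∅.
Taking the union of these: int(A) = ∅.
cl(A) = ⋂ {C closed : A ⊆ C}. Closed sets containing A: {ξ, ρ}, {ξ, ρ, σ}.
Intersecting these: cl(A) = {ξ, ρ}.
∂A = cl(A) ∖ int(A) = {ξ, ρ} ∖ ∅ = {ξ, ρ}.


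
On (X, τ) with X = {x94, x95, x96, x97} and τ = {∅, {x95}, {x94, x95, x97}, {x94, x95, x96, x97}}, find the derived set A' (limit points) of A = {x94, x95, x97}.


A' = {x94, x96, x97}

For each x ∈ X, list the open sets U ∈ τ with x ∈ U, then check whether U ∩ (A ∖ {x}) ≠ ∅ for every such U.
  x = x94: opens ∋ x are {x94, x95, x97}, {x94, x95, x96, x97}; each meets A ∖ {x94}, so x IS a limit point.
  x = x95: open {x95} ∋ x has {x95} ∩ (A ∖ {x95}) = ∅, so x is NOT a limit point.
  x = x96: opens ∋ x are {x94, x95, x96, x97}; each meets A ∖ {x96}, so x IS a limit point.
  x = x97: opens ∋ x are {x94, x95, x97}, {x94, x95, x96, x97}; each meets A ∖ {x97}, so x IS a limit point.
Collecting: A' = {x94, x96, x97}.


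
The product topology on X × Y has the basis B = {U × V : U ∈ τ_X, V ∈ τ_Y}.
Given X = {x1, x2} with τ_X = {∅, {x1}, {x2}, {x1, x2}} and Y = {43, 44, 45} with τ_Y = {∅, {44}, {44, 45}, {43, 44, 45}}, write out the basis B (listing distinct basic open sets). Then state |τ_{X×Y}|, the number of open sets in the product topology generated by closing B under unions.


Basis B = {∅ × ∅, {x1} × {44}, {x2} × {44}, {x1} × {44, 45}, {x1, x2} × {44}, {x2} × {44, 45}, {x1} × {43, 44, 45}, {x2} × {43, 44, 45}, {x1, x2} × {44, 45}, {x1, x2} × {43, 44, 45}}; |τ_{X×Y}| = 16.

Enumerate products U × V with U ∈ τ_X, V ∈ τ_Y (deduplicated):
  ∅ × ∅ = {} (∅)
  {x1} × {44} = {(x1,44)}
  {x2} × {44} = {(x2,44)}
  {x1} × {44, 45} = {(x1,44), (x1,45)}
  {x1, x2} × {44} = {(x1,44), (x2,44)}
  {x2} × {44, 45} = {(x2,44), (x2,45)}
  {x1} × {43, 44, 45} = {(x1,43), (x1,44), (x1,45)}
  {x2} × {43, 44, 45} = {(x2,43), (x2,44), (x2,45)}
  {x1, x2} × {44, 45} = {(x1,44), (x1,45), (x2,44), (x2,45)}
  {x1, x2} × {43, 44, 45} = {(x1,43), (x1,44), (x1,45), (x2,43), (x2,44), (x2,45)}
These 10 distinct sets form the basis B.
Close under arbitrary unions to get τ_{X×Y}; counting gives |τ_{X×Y}| = 16.


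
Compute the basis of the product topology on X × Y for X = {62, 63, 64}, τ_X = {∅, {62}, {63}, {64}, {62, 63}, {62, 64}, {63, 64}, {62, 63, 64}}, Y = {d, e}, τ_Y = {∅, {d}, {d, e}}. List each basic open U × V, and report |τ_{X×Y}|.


Basis B = {∅ × ∅, {62} × {d}, {63} × {d}, {64} × {d}, {62} × {d, e}, {62, 63} × {d}, {62, 64} × {d}, {63} × {d, e}, {63, 64} × {d}, {64} × {d, e}, {62, 63, 64} × {d}, {62, 63} × {d, e}, {62, 64} × {d, e}, {63, 64} × {d, e}, {62, 63, 64} × {d, e}}; |τ_{X×Y}| = 27.

Enumerate products U × V with U ∈ τ_X, V ∈ τ_Y (deduplicated):
  ∅ × ∅ = {} (∅)
  {62} × {d} = {(62,d)}
  {63} × {d} = {(63,d)}
  {64} × {d} = {(64,d)}
  {62} × {d, e} = {(62,d), (62,e)}
  {62, 63} × {d} = {(62,d), (63,d)}
  {62, 64} × {d} = {(62,d), (64,d)}
  {63} × {d, e} = {(63,d), (63,e)}
  {63, 64} × {d} = {(63,d), (64,d)}
  {64} × {d, e} = {(64,d), (64,e)}
  {62, 63, 64} × {d} = {(62,d), (63,d), (64,d)}
  {62, 63} × {d, e} = {(62,d), (62,e), (63,d), (63,e)}
  {62, 64} × {d, e} = {(62,d), (62,e), (64,d), (64,e)}
  {63, 64} × {d, e} = {(63,d), (63,e), (64,d), (64,e)}
  {62, 63, 64} × {d, e} = {(62,d), (62,e), (63,d), (63,e), (64,d), (64,e)}
These 15 distinct sets form the basis B.
Close under arbitrary unions to get τ_{X×Y}; counting gives |τ_{X×Y}| = 27.


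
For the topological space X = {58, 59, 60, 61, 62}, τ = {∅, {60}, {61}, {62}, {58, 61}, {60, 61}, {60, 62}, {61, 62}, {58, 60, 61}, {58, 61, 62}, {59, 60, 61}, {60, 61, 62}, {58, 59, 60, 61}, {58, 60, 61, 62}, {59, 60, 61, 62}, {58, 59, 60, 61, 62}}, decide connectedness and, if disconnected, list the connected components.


(X, τ) is disconnected; components = [{62}, {58, 59, 60, 61}].

Find clopen sets (U ∈ τ with X ∖ U ∈ τ):
  U = ∅, X ∖ U = {58, 59, 60, 61, 62} — both open, so U is clopen.
  U = {62}, X ∖ U = {58, 59, 60, 61} — both open, so U is clopen.
  U = {58, 59, 60, 61}, X ∖ U = {62} — both open, so U is clopen.
  U = {58, 59, 60, 61, 62}, X ∖ U = ∅ — both open, so U is clopen.
Nontrivial clopen(s) exist: e.g. {62}. So (X, τ) is disconnected.
Compute connected components by grouping points that agree on all clopens:
  component: {62}
  component: {58, 59, 60, 61}


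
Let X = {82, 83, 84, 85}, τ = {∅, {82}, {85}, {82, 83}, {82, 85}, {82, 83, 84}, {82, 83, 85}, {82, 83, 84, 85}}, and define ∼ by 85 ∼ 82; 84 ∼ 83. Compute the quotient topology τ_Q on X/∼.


X/∼ = {[82=85], [83=84]}; |τ_Q| = 3.

Equivalence classes: [82=85], [83=84].
Quotient map π: X → X/∼ sends 82 ↦ [82=85], 83 ↦ [83=84], 84 ↦ [83=84], 85 ↦ [82=85].
For each subset V ⊆ X/∼, compute π^{-1}(V) ⊆ X and check whether π^{-1}(V) ∈ τ. V is open in τ_Q iff π^{-1}(V) ∈ τ.
  V = {}: π^{-1}(V) = ∅ ∈ τ ✓.
  V = {[82=85]}: π^{-1}(V) = {82, 85} ∈ τ ✓.
  V = {[83=84]}: π^{-1}(V) = {83, 84} ∉ τ ✗.
  V = {[82=85], [83=84]}: π^{-1}(V) = {82, 83, 84, 85} ∈ τ ✓.
Open sets in the quotient: τ_Q = {{}, {[82=85]}, {[82=85], [83=84]}} (3 elements).


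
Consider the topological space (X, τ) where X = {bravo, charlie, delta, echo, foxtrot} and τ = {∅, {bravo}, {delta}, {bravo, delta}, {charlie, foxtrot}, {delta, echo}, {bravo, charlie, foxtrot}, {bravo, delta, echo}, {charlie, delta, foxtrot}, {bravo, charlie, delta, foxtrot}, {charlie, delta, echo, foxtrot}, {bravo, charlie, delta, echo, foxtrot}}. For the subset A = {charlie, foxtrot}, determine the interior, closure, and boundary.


int(A) = {charlie, foxtrot}, cl(A) = {charlie, foxtrot}, ∂A = ∅.

Closed sets in (X, τ) are complements of opens:
  closed(X, τ) = {∅, {bravo}, {echo}, {bravo, echo}, {charlie, foxtrot}, {delta, echo}, {bravo, charlie, foxtrot}, {bravo, delta, echo}, {charlie, echo, foxtrot}, {bravo, charlie, echo, foxtrot}, {charlie, delta, echo, foxtrot}, {bravo, charlie, delta, echo, foxtrot}}.
int(A) = ⋃ {U ∈ τ : U ⊆ A}. Opens contained in A: ∅, {charlie, foxtrot}.
Taking the union of these: int(A) = {charlie, foxtrot}.
cl(A) = ⋂ {C closed : A ⊆ C}. Closed sets containing A: {charlie, foxtrot}, {bravo, charlie, foxtrot}, {charlie, echo, foxtrot}, {bravo, charlie, echo, foxtrot}, {charlie, delta, echo, foxtrot}, {bravo, charlie, delta, echo, foxtrot}.
Intersecting these: cl(A) = {charlie, foxtrot}.
∂A = cl(A) ∖ int(A) = {charlie, foxtrot} ∖ {charlie, foxtrot} = ∅.


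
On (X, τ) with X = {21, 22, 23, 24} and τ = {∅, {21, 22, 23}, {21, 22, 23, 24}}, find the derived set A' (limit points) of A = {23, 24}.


A' = {21, 22, 24}

For each x ∈ X, list the open sets U ∈ τ with x ∈ U, then check whether U ∩ (A ∖ {x}) ≠ ∅ for every such U.
  x = 21: opens ∋ x are {21, 22, 23}, {21, 22, 23, 24}; each meets A ∖ {21}, so x IS a limit point.
  x = 22: opens ∋ x are {21, 22, 23}, {21, 22, 23, 24}; each meets A ∖ {22}, so x IS a limit point.
  x = 23: open {21, 22, 23} ∋ x has {21, 22, 23} ∩ (A ∖ {23}) = ∅, so x is NOT a limit point.
  x = 24: opens ∋ x are {21, 22, 23, 24}; each meets A ∖ {24}, so x IS a limit point.
Collecting: A' = {21, 22, 24}.


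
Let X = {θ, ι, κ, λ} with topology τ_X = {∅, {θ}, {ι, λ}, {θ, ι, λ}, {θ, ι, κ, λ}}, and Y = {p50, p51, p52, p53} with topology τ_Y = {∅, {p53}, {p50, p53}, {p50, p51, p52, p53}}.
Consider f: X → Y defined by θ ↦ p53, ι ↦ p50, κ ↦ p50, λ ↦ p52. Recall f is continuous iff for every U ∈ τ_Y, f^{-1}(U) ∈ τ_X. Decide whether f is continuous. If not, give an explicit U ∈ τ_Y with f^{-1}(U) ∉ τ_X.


f is NOT continuous.

Compute f^{-1}(U) for each U ∈ τ_Y:
  U = ∅: f^{-1}(U) = ∅ ∈ τ_X ✓.
  U = {p53}: f^{-1}(U) = {θ} ∈ τ_X ✓.
  U = {p50, p53}: f^{-1}(U) = {θ, ι, κ} ∉ τ_X ✗.
  U = {p50, p51, p52, p53}: f^{-1}(U) = {θ, ι, κ, λ} ∈ τ_X ✓.
Found U = {p50, p53} with f^{-1}(U) = {θ, ι, κ} not in τ_X. Therefore f is NOT continuous.


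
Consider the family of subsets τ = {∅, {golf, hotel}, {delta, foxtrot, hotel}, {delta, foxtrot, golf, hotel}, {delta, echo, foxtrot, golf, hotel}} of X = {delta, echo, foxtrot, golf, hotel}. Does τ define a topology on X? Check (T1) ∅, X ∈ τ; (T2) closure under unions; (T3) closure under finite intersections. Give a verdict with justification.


τ is NOT a topology on X.

Axiom (T1): ∅ ∈ τ? Yes; X ∈ τ? Yes.
Axiom (T2/T3): check pairwise unions and intersections of members of τ.
Counterexample for (T3): {golf, hotel} ∩ {delta, foxtrot, hotel} = {hotel} ∉ τ. Therefore τ is NOT a topology.


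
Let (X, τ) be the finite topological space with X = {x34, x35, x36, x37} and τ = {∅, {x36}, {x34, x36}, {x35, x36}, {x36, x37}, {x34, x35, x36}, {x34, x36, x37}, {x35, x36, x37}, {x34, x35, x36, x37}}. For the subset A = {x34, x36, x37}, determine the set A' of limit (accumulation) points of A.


A' = {x34, x35, x37}

For each x ∈ X, list the open sets U ∈ τ with x ∈ U, then check whether U ∩ (A ∖ {x}) ≠ ∅ for every such U.
  x = x34: opens ∋ x are {x34, x36}, {x34, x35, x36}, {x34, x36, x37}, {x34, x35, x36, x37}; each meets A ∖ {x34}, so x IS a limit point.
  x = x35: opens ∋ x are {x35, x36}, {x34, x35, x36}, {x35, x36, x37}, {x34, x35, x36, x37}; each meets A ∖ {x35}, so x IS a limit point.
  x = x36: open {x36} ∋ x has {x36} ∩ (A ∖ {x36}) = ∅, so x is NOT a limit point.
  x = x37: opens ∋ x are {x36, x37}, {x34, x36, x37}, {x35, x36, x37}, {x34, x35, x36, x37}; each meets A ∖ {x37}, so x IS a limit point.
Collecting: A' = {x34, x35, x37}.


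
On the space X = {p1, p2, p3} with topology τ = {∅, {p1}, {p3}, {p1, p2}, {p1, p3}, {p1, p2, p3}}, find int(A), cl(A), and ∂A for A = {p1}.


int(A) = {p1}, cl(A) = {p1, p2}, ∂A = {p2}.

Closed sets in (X, τ) are complements of opens:
  closed(X, τ) = {∅, {p2}, {p3}, {p1, p2}, {p2, p3}, {p1, p2, p3}}.
int(A) = ⋃ {U ∈ τ : U ⊆ A}. Opens contained in A: ∅, {p1}.
Taking the union of these: int(A) = {p1}.
cl(A) = ⋂ {C closed : A ⊆ C}. Closed sets containing A: {p1, p2}, {p1, p2, p3}.
Intersecting these: cl(A) = {p1, p2}.
∂A = cl(A) ∖ int(A) = {p1, p2} ∖ {p1} = {p2}.


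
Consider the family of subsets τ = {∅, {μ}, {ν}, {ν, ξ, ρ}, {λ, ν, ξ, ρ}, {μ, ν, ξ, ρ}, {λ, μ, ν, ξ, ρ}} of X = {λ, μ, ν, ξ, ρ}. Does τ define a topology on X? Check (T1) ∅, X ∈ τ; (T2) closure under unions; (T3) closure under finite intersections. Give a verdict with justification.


τ is NOT a topology on X.

Axiom (T1): ∅ ∈ τ? Yes; X ∈ τ? Yes.
Axiom (T2/T3): check pairwise unions and intersections of members of τ.
Counterexample for (T2): {μ} ∪ {ν} = {μ, ν} ∉ τ. Therefore τ is NOT a topology.


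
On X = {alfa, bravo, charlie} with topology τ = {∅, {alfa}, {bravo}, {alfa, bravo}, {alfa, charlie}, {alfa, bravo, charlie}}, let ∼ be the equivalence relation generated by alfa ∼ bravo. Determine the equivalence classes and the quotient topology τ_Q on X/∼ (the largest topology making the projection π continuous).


X/∼ = {[alfa=bravo], [charlie]}; |τ_Q| = 3.

Equivalence classes: [alfa=bravo], [charlie].
Quotient map π: X → X/∼ sends alfa ↦ [alfa=bravo], bravo ↦ [alfa=bravo], charlie ↦ [charlie].
For each subset V ⊆ X/∼, compute π^{-1}(V) ⊆ X and check whether π^{-1}(V) ∈ τ. V is open in τ_Q iff π^{-1}(V) ∈ τ.
  V = {}: π^{-1}(V) = ∅ ∈ τ ✓.
  V = {[alfa=bravo]}: π^{-1}(V) = {alfa, bravo} ∈ τ ✓.
  V = {[charlie]}: π^{-1}(V) = {charlie} ∉ τ ✗.
  V = {[alfa=bravo], [charlie]}: π^{-1}(V) = {alfa, bravo, charlie} ∈ τ ✓.
Open sets in the quotient: τ_Q = {{}, {[alfa=bravo]}, {[alfa=bravo], [charlie]}} (3 elements).


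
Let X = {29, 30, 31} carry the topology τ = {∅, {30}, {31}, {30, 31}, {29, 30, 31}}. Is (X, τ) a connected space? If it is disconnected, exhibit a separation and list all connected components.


(X, τ) is connected.

Find clopen sets (U ∈ τ with X ∖ U ∈ τ):
  U = ∅, X ∖ U = {29, 30, 31} — both open, so U is clopen.
  U = {29, 30, 31}, X ∖ U = ∅ — both open, so U is clopen.
Only trivial clopens (∅ and X) exist, so (X, τ) is connected.
Compute connected components by grouping points that agree on all clopens:
  component: {29, 30, 31}
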